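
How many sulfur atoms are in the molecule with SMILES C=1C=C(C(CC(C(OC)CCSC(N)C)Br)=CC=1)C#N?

1

The symbol for sulfur appears 1 time in the SMILES.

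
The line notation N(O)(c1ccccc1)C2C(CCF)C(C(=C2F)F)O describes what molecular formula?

C13H14F3NO2

Heavy atoms from the SMILES: 13 C, 3 F, 1 N, 2 O.
Implicit hydrogens by atom environment:
  5 × C (aromatic): 1 H each → 5
  3 × C: 1 H each → 3
  3 × F: no H
  2 × C: 2 H each → 4
  2 × C: no H
  2 × O: 1 H each → 2
  1 × C (aromatic): no H
  1 × N: no H
  Total hydrogens = 14.
Molecular formula: C13H14F3NO2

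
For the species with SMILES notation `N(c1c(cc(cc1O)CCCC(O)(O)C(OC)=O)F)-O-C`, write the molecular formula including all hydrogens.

C13H18FNO6

Heavy atoms from the SMILES: 13 C, 1 F, 1 N, 6 O.
Implicit hydrogens by atom environment:
  4 × C (aromatic): no H
  3 × C: 2 H each → 6
  3 × O: 1 H each → 3
  3 × O: no H
  2 × C: 3 H each → 6
  2 × C (aromatic): 1 H each → 2
  2 × C: no H
  1 × F: no H
  1 × N: 1 H
  Total hydrogens = 18.
Molecular formula: C13H18FNO6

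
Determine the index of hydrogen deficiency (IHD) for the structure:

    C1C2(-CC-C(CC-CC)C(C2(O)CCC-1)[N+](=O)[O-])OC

Molecular formula from the SMILES: C15H27NO4.
DoU = (2C + 2 + N − H − X)/2 = (2·15 + 2 + 1 − 27 − 0)/2 = 6/2 = 3.
(Structurally: 2 ring(s) + 1 π bond(s) = 3.)

3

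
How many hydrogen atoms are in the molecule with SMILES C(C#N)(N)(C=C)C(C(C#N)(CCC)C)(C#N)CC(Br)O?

19

Hydrogens are implicit in SMILES; fill each atom to its normal valence:
  6 × C: no H
  4 × C: 2 H each → 8
  3 × N: no H
  2 × C: 3 H each → 6
  2 × C: 1 H each → 2
  1 × Br: no H
  1 × N: 2 H
  1 × O: 1 H
  Total hydrogens = 19.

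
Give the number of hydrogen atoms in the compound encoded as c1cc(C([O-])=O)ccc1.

Hydrogens are implicit in SMILES; fill each atom to its normal valence:
  5 × C (aromatic): 1 H each → 5
  1 × C (aromatic): no H
  1 × C: no H
  1 × O: no H
  1 × O (charge -1): no H
  Total hydrogens = 5.

5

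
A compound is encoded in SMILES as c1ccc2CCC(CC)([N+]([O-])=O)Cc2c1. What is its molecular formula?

C12H15NO2

Heavy atoms from the SMILES: 12 C, 1 N, 2 O.
Implicit hydrogens by atom environment:
  4 × C: 2 H each → 8
  4 × C (aromatic): 1 H each → 4
  2 × C (aromatic): no H
  1 × C: 3 H
  1 × C: no H
  1 × N (charge +1): no H
  1 × O: no H
  1 × O (charge -1): no H
  Total hydrogens = 15.
Molecular formula: C12H15NO2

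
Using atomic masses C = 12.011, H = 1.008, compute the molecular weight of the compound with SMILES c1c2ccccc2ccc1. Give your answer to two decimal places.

Molecular formula: C10H8.
M = 10×12.011 + 8×1.008 = 128.17 g/mol.

128.17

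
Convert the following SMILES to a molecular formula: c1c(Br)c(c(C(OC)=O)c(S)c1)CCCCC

Heavy atoms from the SMILES: 1 Br, 13 C, 2 O, 1 S.
Implicit hydrogens by atom environment:
  4 × C: 2 H each → 8
  4 × C (aromatic): no H
  2 × C: 3 H each → 6
  2 × C (aromatic): 1 H each → 2
  2 × O: no H
  1 × Br: no H
  1 × C: no H
  1 × S: 1 H
  Total hydrogens = 17.
Molecular formula: C13H17BrO2S

C13H17BrO2S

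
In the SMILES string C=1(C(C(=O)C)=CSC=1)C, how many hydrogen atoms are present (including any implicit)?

Hydrogens are implicit in SMILES; fill each atom to its normal valence:
  2 × C: 3 H each → 6
  2 × C (aromatic): 1 H each → 2
  2 × C (aromatic): no H
  1 × C: no H
  1 × O: no H
  1 × S (aromatic): no H
  Total hydrogens = 8.

8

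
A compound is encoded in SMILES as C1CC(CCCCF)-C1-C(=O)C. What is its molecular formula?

Heavy atoms from the SMILES: 10 C, 1 F, 1 O.
Implicit hydrogens by atom environment:
  6 × C: 2 H each → 12
  2 × C: 1 H each → 2
  1 × C: 3 H
  1 × C: no H
  1 × F: no H
  1 × O: no H
  Total hydrogens = 17.
Molecular formula: C10H17FO

C10H17FO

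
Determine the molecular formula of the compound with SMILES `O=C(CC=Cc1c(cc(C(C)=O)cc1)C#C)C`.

C15H14O2

Heavy atoms from the SMILES: 15 C, 2 O.
Implicit hydrogens by atom environment:
  3 × C (aromatic): 1 H each → 3
  3 × C: 1 H each → 3
  3 × C (aromatic): no H
  3 × C: no H
  2 × C: 3 H each → 6
  2 × O: no H
  1 × C: 2 H
  Total hydrogens = 14.
Molecular formula: C15H14O2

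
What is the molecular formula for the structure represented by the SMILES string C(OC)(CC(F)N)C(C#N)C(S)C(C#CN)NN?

Heavy atoms from the SMILES: 10 C, 1 F, 5 N, 1 O, 1 S.
Implicit hydrogens by atom environment:
  5 × C: 1 H each → 5
  3 × C: no H
  3 × N: 2 H each → 6
  1 × C: 3 H
  1 × C: 2 H
  1 × F: no H
  1 × N: 1 H
  1 × N: no H
  1 × O: no H
  1 × S: 1 H
  Total hydrogens = 18.
Molecular formula: C10H18FN5OS

C10H18FN5OS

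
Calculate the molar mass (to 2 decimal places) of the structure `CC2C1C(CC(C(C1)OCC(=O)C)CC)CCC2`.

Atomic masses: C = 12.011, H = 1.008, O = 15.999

252.40

Molecular formula: C16H28O2.
M = 16×12.011 + 28×1.008 + 2×15.999 = 252.40 g/mol.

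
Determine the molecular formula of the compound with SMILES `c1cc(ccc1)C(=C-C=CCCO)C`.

C13H16O

Heavy atoms from the SMILES: 13 C, 1 O.
Implicit hydrogens by atom environment:
  5 × C (aromatic): 1 H each → 5
  3 × C: 1 H each → 3
  2 × C: 2 H each → 4
  1 × C: 3 H
  1 × C: no H
  1 × C (aromatic): no H
  1 × O: 1 H
  Total hydrogens = 16.
Molecular formula: C13H16O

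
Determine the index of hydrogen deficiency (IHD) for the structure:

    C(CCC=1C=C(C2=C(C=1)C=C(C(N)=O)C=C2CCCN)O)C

8

Molecular formula from the SMILES: C18H24N2O2.
DoU = (2C + 2 + N − H − X)/2 = (2·18 + 2 + 2 − 24 − 0)/2 = 16/2 = 8.
(Structurally: 2 ring(s) + 6 π bond(s) = 8.)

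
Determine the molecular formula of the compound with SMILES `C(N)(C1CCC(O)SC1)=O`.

Heavy atoms from the SMILES: 6 C, 1 N, 2 O, 1 S.
Implicit hydrogens by atom environment:
  3 × C: 2 H each → 6
  2 × C: 1 H each → 2
  1 × C: no H
  1 × N: 2 H
  1 × O: 1 H
  1 × O: no H
  1 × S: no H
  Total hydrogens = 11.
Molecular formula: C6H11NO2S

C6H11NO2S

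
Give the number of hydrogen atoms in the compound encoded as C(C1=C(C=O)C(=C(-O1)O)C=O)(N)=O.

5

Hydrogens are implicit in SMILES; fill each atom to its normal valence:
  4 × C (aromatic): no H
  3 × O: no H
  2 × C: 1 H each → 2
  1 × C: no H
  1 × N: 2 H
  1 × O: 1 H
  1 × O (aromatic): no H
  Total hydrogens = 5.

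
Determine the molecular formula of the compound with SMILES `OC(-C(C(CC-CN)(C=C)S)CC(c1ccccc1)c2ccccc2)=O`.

C22H27NO2S

Heavy atoms from the SMILES: 22 C, 1 N, 2 O, 1 S.
Implicit hydrogens by atom environment:
  10 × C (aromatic): 1 H each → 10
  5 × C: 2 H each → 10
  3 × C: 1 H each → 3
  2 × C: no H
  2 × C (aromatic): no H
  1 × N: 2 H
  1 × O: 1 H
  1 × O: no H
  1 × S: 1 H
  Total hydrogens = 27.
Molecular formula: C22H27NO2S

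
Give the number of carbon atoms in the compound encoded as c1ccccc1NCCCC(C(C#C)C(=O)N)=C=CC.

The symbol for carbon appears 17 times in the SMILES. Lowercase c denotes aromatic carbon and counts toward C.

17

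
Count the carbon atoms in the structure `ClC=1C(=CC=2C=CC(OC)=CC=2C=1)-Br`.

The symbol for carbon appears 11 times in the SMILES. (Cl is a single chlorine, not C + l.)

11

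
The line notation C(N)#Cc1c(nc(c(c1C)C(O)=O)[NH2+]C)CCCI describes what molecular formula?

Heavy atoms from the SMILES: 13 C, 1 I, 3 N, 2 O.
Implicit hydrogens by atom environment:
  5 × C (aromatic): no H
  3 × C: 2 H each → 6
  3 × C: no H
  2 × C: 3 H each → 6
  1 × I: no H
  1 × N (charge +1): 2 H
  1 × N: 2 H
  1 × N (aromatic): no H
  1 × O: 1 H
  1 × O: no H
  Total hydrogens = 17.
Net charge +1.
Molecular formula: C13H17IN3O2+

C13H17IN3O2+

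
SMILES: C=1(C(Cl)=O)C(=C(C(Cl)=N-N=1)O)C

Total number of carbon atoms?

The symbol for carbon appears 6 times in the SMILES. (Cl is a single chlorine, not C + l.)

6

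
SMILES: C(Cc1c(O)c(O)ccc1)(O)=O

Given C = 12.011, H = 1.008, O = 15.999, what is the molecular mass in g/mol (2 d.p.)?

168.15

Molecular formula: C8H8O4.
M = 8×12.011 + 8×1.008 + 4×15.999 = 168.15 g/mol.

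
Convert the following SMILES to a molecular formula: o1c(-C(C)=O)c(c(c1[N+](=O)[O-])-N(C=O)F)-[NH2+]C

Heavy atoms from the SMILES: 8 C, 1 F, 3 N, 5 O.
Implicit hydrogens by atom environment:
  4 × C (aromatic): no H
  3 × O: no H
  2 × C: 3 H each → 6
  1 × C: 1 H
  1 × C: no H
  1 × F: no H
  1 × N (charge +1): 2 H
  1 × N: no H
  1 × N (charge +1): no H
  1 × O (aromatic): no H
  1 × O (charge -1): no H
  Total hydrogens = 9.
Net charge +1.
Molecular formula: C8H9FN3O5+

C8H9FN3O5+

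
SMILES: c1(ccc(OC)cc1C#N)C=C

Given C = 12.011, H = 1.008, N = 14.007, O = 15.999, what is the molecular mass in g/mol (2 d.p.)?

159.19

Molecular formula: C10H9NO.
M = 10×12.011 + 9×1.008 + 1×14.007 + 1×15.999 = 159.19 g/mol.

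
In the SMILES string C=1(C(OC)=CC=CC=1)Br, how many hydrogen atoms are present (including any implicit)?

Hydrogens are implicit in SMILES; fill each atom to its normal valence:
  4 × C (aromatic): 1 H each → 4
  2 × C (aromatic): no H
  1 × Br: no H
  1 × C: 3 H
  1 × O: no H
  Total hydrogens = 7.

7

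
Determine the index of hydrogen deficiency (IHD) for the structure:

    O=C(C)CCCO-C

1

Molecular formula from the SMILES: C6H12O2.
DoU = (2C + 2 + N − H − X)/2 = (2·6 + 2 + 0 − 12 − 0)/2 = 2/2 = 1.
(Structurally: 0 ring(s) + 1 π bond(s) = 1.)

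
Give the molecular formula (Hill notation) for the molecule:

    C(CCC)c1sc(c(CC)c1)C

Heavy atoms from the SMILES: 11 C, 1 S.
Implicit hydrogens by atom environment:
  4 × C: 2 H each → 8
  3 × C: 3 H each → 9
  3 × C (aromatic): no H
  1 × C (aromatic): 1 H
  1 × S (aromatic): no H
  Total hydrogens = 18.
Molecular formula: C11H18S

C11H18S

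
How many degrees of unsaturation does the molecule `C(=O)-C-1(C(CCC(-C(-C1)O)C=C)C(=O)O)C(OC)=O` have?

Molecular formula from the SMILES: C13H18O6.
DoU = (2C + 2 + N − H − X)/2 = (2·13 + 2 + 0 − 18 − 0)/2 = 10/2 = 5.
(Structurally: 1 ring(s) + 4 π bond(s) = 5.)

5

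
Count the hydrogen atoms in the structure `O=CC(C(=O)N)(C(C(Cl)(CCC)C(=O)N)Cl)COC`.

Hydrogens are implicit in SMILES; fill each atom to its normal valence:
  4 × C: no H
  4 × O: no H
  3 × C: 2 H each → 6
  2 × C: 3 H each → 6
  2 × C: 1 H each → 2
  2 × Cl: no H
  2 × N: 2 H each → 4
  Total hydrogens = 18.

18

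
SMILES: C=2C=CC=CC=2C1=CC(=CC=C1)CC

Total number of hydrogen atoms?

Hydrogens are implicit in SMILES; fill each atom to its normal valence:
  9 × C (aromatic): 1 H each → 9
  3 × C (aromatic): no H
  1 × C: 3 H
  1 × C: 2 H
  Total hydrogens = 14.

14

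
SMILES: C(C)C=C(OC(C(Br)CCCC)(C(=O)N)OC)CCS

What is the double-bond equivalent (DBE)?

2

Molecular formula from the SMILES: C14H26BrNO3S.
DoU = (2C + 2 + N − H − X)/2 = (2·14 + 2 + 1 − 26 − 1)/2 = 4/2 = 2.
(Structurally: 0 ring(s) + 2 π bond(s) = 2.)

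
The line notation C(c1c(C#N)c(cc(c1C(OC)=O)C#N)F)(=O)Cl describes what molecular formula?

C11H4ClFN2O3

Heavy atoms from the SMILES: 11 C, 1 Cl, 1 F, 2 N, 3 O.
Implicit hydrogens by atom environment:
  5 × C (aromatic): no H
  4 × C: no H
  3 × O: no H
  2 × N: no H
  1 × C: 3 H
  1 × C (aromatic): 1 H
  1 × Cl: no H
  1 × F: no H
  Total hydrogens = 4.
Molecular formula: C11H4ClFN2O3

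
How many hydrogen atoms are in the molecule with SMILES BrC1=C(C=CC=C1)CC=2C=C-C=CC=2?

Hydrogens are implicit in SMILES; fill each atom to its normal valence:
  9 × C (aromatic): 1 H each → 9
  3 × C (aromatic): no H
  1 × Br: no H
  1 × C: 2 H
  Total hydrogens = 11.

11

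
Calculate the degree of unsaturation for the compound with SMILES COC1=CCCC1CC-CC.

2

Molecular formula from the SMILES: C10H18O.
DoU = (2C + 2 + N − H − X)/2 = (2·10 + 2 + 0 − 18 − 0)/2 = 4/2 = 2.
(Structurally: 1 ring(s) + 1 π bond(s) = 2.)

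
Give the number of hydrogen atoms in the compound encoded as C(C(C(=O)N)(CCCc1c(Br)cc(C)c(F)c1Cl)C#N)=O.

Hydrogens are implicit in SMILES; fill each atom to its normal valence:
  5 × C (aromatic): no H
  3 × C: 2 H each → 6
  3 × C: no H
  2 × O: no H
  1 × Br: no H
  1 × C: 3 H
  1 × C (aromatic): 1 H
  1 × C: 1 H
  1 × Cl: no H
  1 × F: no H
  1 × N: 2 H
  1 × N: no H
  Total hydrogens = 13.

13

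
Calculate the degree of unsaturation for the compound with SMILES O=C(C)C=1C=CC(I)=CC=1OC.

5

Molecular formula from the SMILES: C9H9IO2.
DoU = (2C + 2 + N − H − X)/2 = (2·9 + 2 + 0 − 9 − 1)/2 = 10/2 = 5.
(Structurally: 1 ring(s) + 4 π bond(s) = 5.)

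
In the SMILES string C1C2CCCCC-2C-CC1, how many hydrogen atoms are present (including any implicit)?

18

Hydrogens are implicit in SMILES; fill each atom to its normal valence:
  8 × C: 2 H each → 16
  2 × C: 1 H each → 2
  Total hydrogens = 18.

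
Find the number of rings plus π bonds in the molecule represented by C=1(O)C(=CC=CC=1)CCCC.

4

Molecular formula from the SMILES: C10H14O.
DoU = (2C + 2 + N − H − X)/2 = (2·10 + 2 + 0 − 14 − 0)/2 = 8/2 = 4.
(Structurally: 1 ring(s) + 3 π bond(s) = 4.)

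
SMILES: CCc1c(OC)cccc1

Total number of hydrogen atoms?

Hydrogens are implicit in SMILES; fill each atom to its normal valence:
  4 × C (aromatic): 1 H each → 4
  2 × C: 3 H each → 6
  2 × C (aromatic): no H
  1 × C: 2 H
  1 × O: no H
  Total hydrogens = 12.

12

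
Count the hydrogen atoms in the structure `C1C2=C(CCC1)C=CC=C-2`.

Hydrogens are implicit in SMILES; fill each atom to its normal valence:
  4 × C: 2 H each → 8
  4 × C (aromatic): 1 H each → 4
  2 × C (aromatic): no H
  Total hydrogens = 12.

12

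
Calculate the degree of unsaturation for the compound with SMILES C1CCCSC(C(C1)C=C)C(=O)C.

3

Molecular formula from the SMILES: C11H18OS.
DoU = (2C + 2 + N − H − X)/2 = (2·11 + 2 + 0 − 18 − 0)/2 = 6/2 = 3.
(Structurally: 1 ring(s) + 2 π bond(s) = 3.)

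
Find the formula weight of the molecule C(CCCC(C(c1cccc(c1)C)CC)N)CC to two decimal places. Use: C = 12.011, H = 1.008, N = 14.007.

Molecular formula: C17H29N.
M = 17×12.011 + 29×1.008 + 1×14.007 = 247.43 g/mol.

247.43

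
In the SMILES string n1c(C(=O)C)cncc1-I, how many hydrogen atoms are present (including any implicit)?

Hydrogens are implicit in SMILES; fill each atom to its normal valence:
  2 × C (aromatic): 1 H each → 2
  2 × C (aromatic): no H
  2 × N (aromatic): no H
  1 × C: 3 H
  1 × C: no H
  1 × I: no H
  1 × O: no H
  Total hydrogens = 5.

5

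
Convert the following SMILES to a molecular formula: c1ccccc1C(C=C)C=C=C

Heavy atoms from the SMILES: 12 C.
Implicit hydrogens by atom environment:
  5 × C (aromatic): 1 H each → 5
  3 × C: 1 H each → 3
  2 × C: 2 H each → 4
  1 × C: no H
  1 × C (aromatic): no H
  Total hydrogens = 12.
Molecular formula: C12H12

C12H12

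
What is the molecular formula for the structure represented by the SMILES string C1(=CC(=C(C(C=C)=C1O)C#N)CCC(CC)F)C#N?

C15H15FN2O

Heavy atoms from the SMILES: 15 C, 1 F, 2 N, 1 O.
Implicit hydrogens by atom environment:
  5 × C (aromatic): no H
  4 × C: 2 H each → 8
  2 × C: 1 H each → 2
  2 × C: no H
  2 × N: no H
  1 × C: 3 H
  1 × C (aromatic): 1 H
  1 × F: no H
  1 × O: 1 H
  Total hydrogens = 15.
Molecular formula: C15H15FN2O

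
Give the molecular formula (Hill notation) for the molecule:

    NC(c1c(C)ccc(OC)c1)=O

C9H11NO2

Heavy atoms from the SMILES: 9 C, 1 N, 2 O.
Implicit hydrogens by atom environment:
  3 × C (aromatic): 1 H each → 3
  3 × C (aromatic): no H
  2 × C: 3 H each → 6
  2 × O: no H
  1 × C: no H
  1 × N: 2 H
  Total hydrogens = 11.
Molecular formula: C9H11NO2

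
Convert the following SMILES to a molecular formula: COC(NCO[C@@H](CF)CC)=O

C7H14FNO3

Heavy atoms from the SMILES: 7 C, 1 F, 1 N, 3 O.
Implicit hydrogens by atom environment:
  3 × C: 2 H each → 6
  3 × O: no H
  2 × C: 3 H each → 6
  1 × C: 1 H
  1 × C: no H
  1 × F: no H
  1 × N: 1 H
  Total hydrogens = 14.
Molecular formula: C7H14FNO3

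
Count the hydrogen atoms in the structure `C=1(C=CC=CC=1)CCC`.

Hydrogens are implicit in SMILES; fill each atom to its normal valence:
  5 × C (aromatic): 1 H each → 5
  2 × C: 2 H each → 4
  1 × C: 3 H
  1 × C (aromatic): no H
  Total hydrogens = 12.

12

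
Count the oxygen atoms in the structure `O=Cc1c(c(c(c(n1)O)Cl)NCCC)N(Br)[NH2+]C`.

2

The symbol for oxygen appears 2 times in the SMILES.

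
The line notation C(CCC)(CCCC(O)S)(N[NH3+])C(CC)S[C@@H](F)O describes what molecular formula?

Heavy atoms from the SMILES: 12 C, 1 F, 2 N, 2 O, 2 S.
Implicit hydrogens by atom environment:
  6 × C: 2 H each → 12
  3 × C: 1 H each → 3
  2 × C: 3 H each → 6
  2 × O: 1 H each → 2
  1 × C: no H
  1 × F: no H
  1 × N (charge +1): 3 H
  1 × N: 1 H
  1 × S: 1 H
  1 × S: no H
  Total hydrogens = 28.
Net charge +1.
Molecular formula: C12H28FN2O2S2+

C12H28FN2O2S2+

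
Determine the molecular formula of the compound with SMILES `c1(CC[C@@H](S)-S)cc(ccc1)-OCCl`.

Heavy atoms from the SMILES: 10 C, 1 Cl, 1 O, 2 S.
Implicit hydrogens by atom environment:
  4 × C (aromatic): 1 H each → 4
  3 × C: 2 H each → 6
  2 × C (aromatic): no H
  2 × S: 1 H each → 2
  1 × C: 1 H
  1 × Cl: no H
  1 × O: no H
  Total hydrogens = 13.
Molecular formula: C10H13ClOS2

C10H13ClOS2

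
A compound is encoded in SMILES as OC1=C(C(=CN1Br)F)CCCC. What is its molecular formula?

Heavy atoms from the SMILES: 1 Br, 8 C, 1 F, 1 N, 1 O.
Implicit hydrogens by atom environment:
  3 × C: 2 H each → 6
  3 × C (aromatic): no H
  1 × Br: no H
  1 × C: 3 H
  1 × C (aromatic): 1 H
  1 × F: no H
  1 × N (aromatic): no H
  1 × O: 1 H
  Total hydrogens = 11.
Molecular formula: C8H11BrFNO

C8H11BrFNO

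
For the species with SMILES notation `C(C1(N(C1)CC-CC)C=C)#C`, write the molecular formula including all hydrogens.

Heavy atoms from the SMILES: 10 C, 1 N.
Implicit hydrogens by atom environment:
  5 × C: 2 H each → 10
  2 × C: 1 H each → 2
  2 × C: no H
  1 × C: 3 H
  1 × N: no H
  Total hydrogens = 15.
Molecular formula: C10H15N

C10H15N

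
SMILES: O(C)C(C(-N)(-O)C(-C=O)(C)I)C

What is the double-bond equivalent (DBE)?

1

Molecular formula from the SMILES: C7H14INO3.
DoU = (2C + 2 + N − H − X)/2 = (2·7 + 2 + 1 − 14 − 1)/2 = 2/2 = 1.
(Structurally: 0 ring(s) + 1 π bond(s) = 1.)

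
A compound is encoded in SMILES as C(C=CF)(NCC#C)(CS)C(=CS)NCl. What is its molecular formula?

C9H12ClFN2S2

Heavy atoms from the SMILES: 9 C, 1 Cl, 1 F, 2 N, 2 S.
Implicit hydrogens by atom environment:
  4 × C: 1 H each → 4
  3 × C: no H
  2 × C: 2 H each → 4
  2 × N: 1 H each → 2
  2 × S: 1 H each → 2
  1 × Cl: no H
  1 × F: no H
  Total hydrogens = 12.
Molecular formula: C9H12ClFN2S2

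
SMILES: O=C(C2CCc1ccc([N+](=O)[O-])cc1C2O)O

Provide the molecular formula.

Heavy atoms from the SMILES: 11 C, 1 N, 5 O.
Implicit hydrogens by atom environment:
  3 × C (aromatic): 1 H each → 3
  3 × C (aromatic): no H
  2 × C: 2 H each → 4
  2 × C: 1 H each → 2
  2 × O: 1 H each → 2
  2 × O: no H
  1 × C: no H
  1 × N (charge +1): no H
  1 × O (charge -1): no H
  Total hydrogens = 11.
Molecular formula: C11H11NO5

C11H11NO5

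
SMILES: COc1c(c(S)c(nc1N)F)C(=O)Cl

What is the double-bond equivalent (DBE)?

Molecular formula from the SMILES: C7H6ClFN2O2S.
DoU = (2C + 2 + N − H − X)/2 = (2·7 + 2 + 2 − 6 − 2)/2 = 10/2 = 5.
(Structurally: 1 ring(s) + 4 π bond(s) = 5.)

5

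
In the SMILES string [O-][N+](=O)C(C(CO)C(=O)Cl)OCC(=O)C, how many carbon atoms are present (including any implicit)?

The symbol for carbon appears 7 times in the SMILES. (Cl is a single chlorine, not C + l.)

7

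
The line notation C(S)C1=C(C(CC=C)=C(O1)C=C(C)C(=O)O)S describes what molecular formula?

Heavy atoms from the SMILES: 12 C, 3 O, 2 S.
Implicit hydrogens by atom environment:
  4 × C (aromatic): no H
  3 × C: 2 H each → 6
  2 × C: 1 H each → 2
  2 × C: no H
  2 × S: 1 H each → 2
  1 × C: 3 H
  1 × O: 1 H
  1 × O (aromatic): no H
  1 × O: no H
  Total hydrogens = 14.
Molecular formula: C12H14O3S2

C12H14O3S2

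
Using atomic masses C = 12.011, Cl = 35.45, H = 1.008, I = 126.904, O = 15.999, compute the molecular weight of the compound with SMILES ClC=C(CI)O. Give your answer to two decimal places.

218.42

Molecular formula: C3H4ClIO.
M = 3×12.011 + 1×35.45 + 4×1.008 + 1×126.904 + 1×15.999 = 218.42 g/mol.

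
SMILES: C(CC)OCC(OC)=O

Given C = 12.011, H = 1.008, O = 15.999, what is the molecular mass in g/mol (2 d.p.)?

132.16

Molecular formula: C6H12O3.
M = 6×12.011 + 12×1.008 + 3×15.999 = 132.16 g/mol.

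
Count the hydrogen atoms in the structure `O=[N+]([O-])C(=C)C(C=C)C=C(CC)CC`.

17

Hydrogens are implicit in SMILES; fill each atom to its normal valence:
  4 × C: 2 H each → 8
  3 × C: 1 H each → 3
  2 × C: 3 H each → 6
  2 × C: no H
  1 × N (charge +1): no H
  1 × O: no H
  1 × O (charge -1): no H
  Total hydrogens = 17.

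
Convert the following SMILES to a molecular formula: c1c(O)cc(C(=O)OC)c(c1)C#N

C9H7NO3

Heavy atoms from the SMILES: 9 C, 1 N, 3 O.
Implicit hydrogens by atom environment:
  3 × C (aromatic): 1 H each → 3
  3 × C (aromatic): no H
  2 × C: no H
  2 × O: no H
  1 × C: 3 H
  1 × N: no H
  1 × O: 1 H
  Total hydrogens = 7.
Molecular formula: C9H7NO3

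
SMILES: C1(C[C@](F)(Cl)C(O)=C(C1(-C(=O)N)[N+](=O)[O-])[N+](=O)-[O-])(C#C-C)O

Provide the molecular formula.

C10H9ClFN3O7

Heavy atoms from the SMILES: 10 C, 1 Cl, 1 F, 3 N, 7 O.
Implicit hydrogens by atom environment:
  8 × C: no H
  3 × O: no H
  2 × N (charge +1): no H
  2 × O: 1 H each → 2
  2 × O (charge -1): no H
  1 × C: 3 H
  1 × C: 2 H
  1 × Cl: no H
  1 × F: no H
  1 × N: 2 H
  Total hydrogens = 9.
Molecular formula: C10H9ClFN3O7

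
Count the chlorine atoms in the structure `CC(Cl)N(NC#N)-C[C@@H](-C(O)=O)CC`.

The symbol for chlorine appears 1 time in the SMILES.

1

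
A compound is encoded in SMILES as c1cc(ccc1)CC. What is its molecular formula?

C8H10

Heavy atoms from the SMILES: 8 C.
Implicit hydrogens by atom environment:
  5 × C (aromatic): 1 H each → 5
  1 × C: 3 H
  1 × C: 2 H
  1 × C (aromatic): no H
  Total hydrogens = 10.
Molecular formula: C8H10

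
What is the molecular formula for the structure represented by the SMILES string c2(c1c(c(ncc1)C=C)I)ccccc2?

Heavy atoms from the SMILES: 13 C, 1 I, 1 N.
Implicit hydrogens by atom environment:
  7 × C (aromatic): 1 H each → 7
  4 × C (aromatic): no H
  1 × C: 2 H
  1 × C: 1 H
  1 × I: no H
  1 × N (aromatic): no H
  Total hydrogens = 10.
Molecular formula: C13H10IN

C13H10IN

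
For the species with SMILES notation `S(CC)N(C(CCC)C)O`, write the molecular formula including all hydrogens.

Heavy atoms from the SMILES: 7 C, 1 N, 1 O, 1 S.
Implicit hydrogens by atom environment:
  3 × C: 3 H each → 9
  3 × C: 2 H each → 6
  1 × C: 1 H
  1 × N: no H
  1 × O: 1 H
  1 × S: no H
  Total hydrogens = 17.
Molecular formula: C7H17NOS

C7H17NOS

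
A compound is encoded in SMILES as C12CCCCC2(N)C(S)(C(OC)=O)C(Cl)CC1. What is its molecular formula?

Heavy atoms from the SMILES: 12 C, 1 Cl, 1 N, 2 O, 1 S.
Implicit hydrogens by atom environment:
  6 × C: 2 H each → 12
  3 × C: no H
  2 × C: 1 H each → 2
  2 × O: no H
  1 × C: 3 H
  1 × Cl: no H
  1 × N: 2 H
  1 × S: 1 H
  Total hydrogens = 20.
Molecular formula: C12H20ClNO2S

C12H20ClNO2S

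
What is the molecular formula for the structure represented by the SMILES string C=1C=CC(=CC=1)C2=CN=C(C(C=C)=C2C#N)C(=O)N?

Heavy atoms from the SMILES: 15 C, 3 N, 1 O.
Implicit hydrogens by atom environment:
  6 × C (aromatic): 1 H each → 6
  5 × C (aromatic): no H
  2 × C: no H
  1 × C: 2 H
  1 × C: 1 H
  1 × N: 2 H
  1 × N (aromatic): no H
  1 × N: no H
  1 × O: no H
  Total hydrogens = 11.
Molecular formula: C15H11N3O

C15H11N3O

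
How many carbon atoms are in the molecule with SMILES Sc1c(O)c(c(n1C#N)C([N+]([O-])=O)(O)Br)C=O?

7

The symbol for carbon appears 7 times in the SMILES. Lowercase c denotes aromatic carbon and counts toward C.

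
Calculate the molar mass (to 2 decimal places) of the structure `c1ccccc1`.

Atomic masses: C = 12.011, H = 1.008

Molecular formula: C6H6.
M = 6×12.011 + 6×1.008 = 78.11 g/mol.

78.11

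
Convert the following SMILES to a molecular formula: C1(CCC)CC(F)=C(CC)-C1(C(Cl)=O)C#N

C12H15ClFNO

Heavy atoms from the SMILES: 12 C, 1 Cl, 1 F, 1 N, 1 O.
Implicit hydrogens by atom environment:
  5 × C: no H
  4 × C: 2 H each → 8
  2 × C: 3 H each → 6
  1 × C: 1 H
  1 × Cl: no H
  1 × F: no H
  1 × N: no H
  1 × O: no H
  Total hydrogens = 15.
Molecular formula: C12H15ClFNO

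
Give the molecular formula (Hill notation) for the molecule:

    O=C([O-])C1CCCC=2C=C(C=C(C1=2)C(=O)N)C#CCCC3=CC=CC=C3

C22H20NO3-

Heavy atoms from the SMILES: 22 C, 1 N, 3 O.
Implicit hydrogens by atom environment:
  7 × C (aromatic): 1 H each → 7
  5 × C: 2 H each → 10
  5 × C (aromatic): no H
  4 × C: no H
  2 × O: no H
  1 × C: 1 H
  1 × N: 2 H
  1 × O (charge -1): no H
  Total hydrogens = 20.
Net charge -1.
Molecular formula: C22H20NO3-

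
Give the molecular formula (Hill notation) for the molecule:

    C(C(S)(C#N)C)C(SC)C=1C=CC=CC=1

Heavy atoms from the SMILES: 12 C, 1 N, 2 S.
Implicit hydrogens by atom environment:
  5 × C (aromatic): 1 H each → 5
  2 × C: 3 H each → 6
  2 × C: no H
  1 × C: 2 H
  1 × C: 1 H
  1 × C (aromatic): no H
  1 × N: no H
  1 × S: 1 H
  1 × S: no H
  Total hydrogens = 15.
Molecular formula: C12H15NS2

C12H15NS2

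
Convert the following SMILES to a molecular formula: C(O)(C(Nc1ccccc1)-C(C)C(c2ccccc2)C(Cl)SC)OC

Heavy atoms from the SMILES: 20 C, 1 Cl, 1 N, 2 O, 1 S.
Implicit hydrogens by atom environment:
  10 × C (aromatic): 1 H each → 10
  5 × C: 1 H each → 5
  3 × C: 3 H each → 9
  2 × C (aromatic): no H
  1 × Cl: no H
  1 × N: 1 H
  1 × O: 1 H
  1 × O: no H
  1 × S: no H
  Total hydrogens = 26.
Molecular formula: C20H26ClNO2S

C20H26ClNO2S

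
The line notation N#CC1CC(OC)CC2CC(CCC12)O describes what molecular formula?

C12H19NO2

Heavy atoms from the SMILES: 12 C, 1 N, 2 O.
Implicit hydrogens by atom environment:
  5 × C: 2 H each → 10
  5 × C: 1 H each → 5
  1 × C: 3 H
  1 × C: no H
  1 × N: no H
  1 × O: 1 H
  1 × O: no H
  Total hydrogens = 19.
Molecular formula: C12H19NO2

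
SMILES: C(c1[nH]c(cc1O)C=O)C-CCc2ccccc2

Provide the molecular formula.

Heavy atoms from the SMILES: 15 C, 1 N, 2 O.
Implicit hydrogens by atom environment:
  6 × C (aromatic): 1 H each → 6
  4 × C: 2 H each → 8
  4 × C (aromatic): no H
  1 × C: 1 H
  1 × N (aromatic): 1 H
  1 × O: 1 H
  1 × O: no H
  Total hydrogens = 17.
Molecular formula: C15H17NO2

C15H17NO2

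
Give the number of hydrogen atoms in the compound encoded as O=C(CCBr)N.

6

Hydrogens are implicit in SMILES; fill each atom to its normal valence:
  2 × C: 2 H each → 4
  1 × Br: no H
  1 × C: no H
  1 × N: 2 H
  1 × O: no H
  Total hydrogens = 6.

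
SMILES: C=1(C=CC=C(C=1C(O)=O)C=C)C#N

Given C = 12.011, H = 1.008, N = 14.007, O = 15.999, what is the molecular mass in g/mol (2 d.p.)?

173.17

Molecular formula: C10H7NO2.
M = 10×12.011 + 7×1.008 + 1×14.007 + 2×15.999 = 173.17 g/mol.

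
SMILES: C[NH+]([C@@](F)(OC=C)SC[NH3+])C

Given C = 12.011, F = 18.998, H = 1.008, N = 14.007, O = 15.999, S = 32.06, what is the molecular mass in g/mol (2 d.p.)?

Molecular formula: [C6H15FN2OS]2+.
M = 6×12.011 + 1×18.998 + 15×1.008 + 2×14.007 + 1×15.999 + 1×32.06 = 182.26 g/mol.

182.26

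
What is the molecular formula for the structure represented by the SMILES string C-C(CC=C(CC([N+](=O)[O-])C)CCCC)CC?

Heavy atoms from the SMILES: 14 C, 1 N, 2 O.
Implicit hydrogens by atom environment:
  6 × C: 2 H each → 12
  4 × C: 3 H each → 12
  3 × C: 1 H each → 3
  1 × C: no H
  1 × N (charge +1): no H
  1 × O: no H
  1 × O (charge -1): no H
  Total hydrogens = 27.
Molecular formula: C14H27NO2

C14H27NO2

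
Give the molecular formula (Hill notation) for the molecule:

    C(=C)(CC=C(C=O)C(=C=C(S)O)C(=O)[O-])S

C10H9O4S2-

Heavy atoms from the SMILES: 10 C, 4 O, 2 S.
Implicit hydrogens by atom environment:
  6 × C: no H
  2 × C: 2 H each → 4
  2 × C: 1 H each → 2
  2 × O: no H
  2 × S: 1 H each → 2
  1 × O: 1 H
  1 × O (charge -1): no H
  Total hydrogens = 9.
Net charge -1.
Molecular formula: C10H9O4S2-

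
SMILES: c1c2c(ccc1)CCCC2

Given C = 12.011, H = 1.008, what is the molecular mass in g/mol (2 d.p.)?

132.21

Molecular formula: C10H12.
M = 10×12.011 + 12×1.008 = 132.21 g/mol.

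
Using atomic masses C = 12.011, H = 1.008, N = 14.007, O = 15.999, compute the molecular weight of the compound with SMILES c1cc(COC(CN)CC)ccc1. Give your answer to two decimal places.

179.26

Molecular formula: C11H17NO.
M = 11×12.011 + 17×1.008 + 1×14.007 + 1×15.999 = 179.26 g/mol.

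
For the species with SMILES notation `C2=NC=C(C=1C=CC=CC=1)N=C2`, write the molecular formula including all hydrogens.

C10H8N2

Heavy atoms from the SMILES: 10 C, 2 N.
Implicit hydrogens by atom environment:
  8 × C (aromatic): 1 H each → 8
  2 × C (aromatic): no H
  2 × N (aromatic): no H
  Total hydrogens = 8.
Molecular formula: C10H8N2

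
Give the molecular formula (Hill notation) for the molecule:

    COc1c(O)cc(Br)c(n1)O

C6H6BrNO3

Heavy atoms from the SMILES: 1 Br, 6 C, 1 N, 3 O.
Implicit hydrogens by atom environment:
  4 × C (aromatic): no H
  2 × O: 1 H each → 2
  1 × Br: no H
  1 × C: 3 H
  1 × C (aromatic): 1 H
  1 × N (aromatic): no H
  1 × O: no H
  Total hydrogens = 6.
Molecular formula: C6H6BrNO3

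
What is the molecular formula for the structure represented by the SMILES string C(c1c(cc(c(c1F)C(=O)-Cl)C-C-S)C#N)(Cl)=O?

Heavy atoms from the SMILES: 11 C, 2 Cl, 1 F, 1 N, 2 O, 1 S.
Implicit hydrogens by atom environment:
  5 × C (aromatic): no H
  3 × C: no H
  2 × C: 2 H each → 4
  2 × Cl: no H
  2 × O: no H
  1 × C (aromatic): 1 H
  1 × F: no H
  1 × N: no H
  1 × S: 1 H
  Total hydrogens = 6.
Molecular formula: C11H6Cl2FNO2S

C11H6Cl2FNO2S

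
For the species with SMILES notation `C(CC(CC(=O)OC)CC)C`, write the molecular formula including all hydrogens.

Heavy atoms from the SMILES: 9 C, 2 O.
Implicit hydrogens by atom environment:
  4 × C: 2 H each → 8
  3 × C: 3 H each → 9
  2 × O: no H
  1 × C: 1 H
  1 × C: no H
  Total hydrogens = 18.
Molecular formula: C9H18O2

C9H18O2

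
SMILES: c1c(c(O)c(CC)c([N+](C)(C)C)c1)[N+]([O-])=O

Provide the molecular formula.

Heavy atoms from the SMILES: 11 C, 2 N, 3 O.
Implicit hydrogens by atom environment:
  4 × C: 3 H each → 12
  4 × C (aromatic): no H
  2 × C (aromatic): 1 H each → 2
  2 × N (charge +1): no H
  1 × C: 2 H
  1 × O: 1 H
  1 × O: no H
  1 × O (charge -1): no H
  Total hydrogens = 17.
Net charge +1.
Molecular formula: C11H17N2O3+

C11H17N2O3+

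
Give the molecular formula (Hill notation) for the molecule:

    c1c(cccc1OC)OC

Heavy atoms from the SMILES: 8 C, 2 O.
Implicit hydrogens by atom environment:
  4 × C (aromatic): 1 H each → 4
  2 × C: 3 H each → 6
  2 × C (aromatic): no H
  2 × O: no H
  Total hydrogens = 10.
Molecular formula: C8H10O2

C8H10O2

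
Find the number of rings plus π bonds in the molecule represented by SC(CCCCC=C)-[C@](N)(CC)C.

1

Molecular formula from the SMILES: C11H23NS.
DoU = (2C + 2 + N − H − X)/2 = (2·11 + 2 + 1 − 23 − 0)/2 = 2/2 = 1.
(Structurally: 0 ring(s) + 1 π bond(s) = 1.)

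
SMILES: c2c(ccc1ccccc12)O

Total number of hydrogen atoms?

8

Hydrogens are implicit in SMILES; fill each atom to its normal valence:
  7 × C (aromatic): 1 H each → 7
  3 × C (aromatic): no H
  1 × O: 1 H
  Total hydrogens = 8.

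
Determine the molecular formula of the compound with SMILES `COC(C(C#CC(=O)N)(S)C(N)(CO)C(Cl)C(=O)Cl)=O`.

C10H12Cl2N2O5S

Heavy atoms from the SMILES: 10 C, 2 Cl, 2 N, 5 O, 1 S.
Implicit hydrogens by atom environment:
  7 × C: no H
  4 × O: no H
  2 × Cl: no H
  2 × N: 2 H each → 4
  1 × C: 3 H
  1 × C: 2 H
  1 × C: 1 H
  1 × O: 1 H
  1 × S: 1 H
  Total hydrogens = 12.
Molecular formula: C10H12Cl2N2O5S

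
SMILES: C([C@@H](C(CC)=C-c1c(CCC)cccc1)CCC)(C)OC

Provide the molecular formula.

Heavy atoms from the SMILES: 20 C, 1 O.
Implicit hydrogens by atom environment:
  5 × C: 3 H each → 15
  5 × C: 2 H each → 10
  4 × C (aromatic): 1 H each → 4
  3 × C: 1 H each → 3
  2 × C (aromatic): no H
  1 × C: no H
  1 × O: no H
  Total hydrogens = 32.
Molecular formula: C20H32O

C20H32O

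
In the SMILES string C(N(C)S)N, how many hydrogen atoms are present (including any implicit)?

Hydrogens are implicit in SMILES; fill each atom to its normal valence:
  1 × C: 3 H
  1 × C: 2 H
  1 × N: 2 H
  1 × N: no H
  1 × S: 1 H
  Total hydrogens = 8.

8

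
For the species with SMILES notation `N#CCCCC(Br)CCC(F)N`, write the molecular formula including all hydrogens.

Heavy atoms from the SMILES: 1 Br, 8 C, 1 F, 2 N.
Implicit hydrogens by atom environment:
  5 × C: 2 H each → 10
  2 × C: 1 H each → 2
  1 × Br: no H
  1 × C: no H
  1 × F: no H
  1 × N: 2 H
  1 × N: no H
  Total hydrogens = 14.
Molecular formula: C8H14BrFN2

C8H14BrFN2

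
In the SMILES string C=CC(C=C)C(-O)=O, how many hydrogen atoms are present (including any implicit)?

8

Hydrogens are implicit in SMILES; fill each atom to its normal valence:
  3 × C: 1 H each → 3
  2 × C: 2 H each → 4
  1 × C: no H
  1 × O: 1 H
  1 × O: no H
  Total hydrogens = 8.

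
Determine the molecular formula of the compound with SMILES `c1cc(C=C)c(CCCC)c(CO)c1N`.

Heavy atoms from the SMILES: 13 C, 1 N, 1 O.
Implicit hydrogens by atom environment:
  5 × C: 2 H each → 10
  4 × C (aromatic): no H
  2 × C (aromatic): 1 H each → 2
  1 × C: 3 H
  1 × C: 1 H
  1 × N: 2 H
  1 × O: 1 H
  Total hydrogens = 19.
Molecular formula: C13H19NO

C13H19NO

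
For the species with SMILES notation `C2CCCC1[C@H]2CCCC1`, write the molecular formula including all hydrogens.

C10H18

Heavy atoms from the SMILES: 10 C.
Implicit hydrogens by atom environment:
  8 × C: 2 H each → 16
  2 × C: 1 H each → 2
  Total hydrogens = 18.
Molecular formula: C10H18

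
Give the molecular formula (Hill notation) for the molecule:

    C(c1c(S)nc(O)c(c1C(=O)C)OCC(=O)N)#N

Heavy atoms from the SMILES: 10 C, 3 N, 4 O, 1 S.
Implicit hydrogens by atom environment:
  5 × C (aromatic): no H
  3 × C: no H
  3 × O: no H
  1 × C: 3 H
  1 × C: 2 H
  1 × N: 2 H
  1 × N (aromatic): no H
  1 × N: no H
  1 × O: 1 H
  1 × S: 1 H
  Total hydrogens = 9.
Molecular formula: C10H9N3O4S

C10H9N3O4S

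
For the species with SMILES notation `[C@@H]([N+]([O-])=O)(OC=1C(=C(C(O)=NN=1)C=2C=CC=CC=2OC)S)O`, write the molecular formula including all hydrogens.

C12H11N3O6S

Heavy atoms from the SMILES: 12 C, 3 N, 6 O, 1 S.
Implicit hydrogens by atom environment:
  6 × C (aromatic): no H
  4 × C (aromatic): 1 H each → 4
  3 × O: no H
  2 × N (aromatic): no H
  2 × O: 1 H each → 2
  1 × C: 3 H
  1 × C: 1 H
  1 × N (charge +1): no H
  1 × O (charge -1): no H
  1 × S: 1 H
  Total hydrogens = 11.
Molecular formula: C12H11N3O6S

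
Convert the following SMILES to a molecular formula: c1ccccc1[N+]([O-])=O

Heavy atoms from the SMILES: 6 C, 1 N, 2 O.
Implicit hydrogens by atom environment:
  5 × C (aromatic): 1 H each → 5
  1 × C (aromatic): no H
  1 × N (charge +1): no H
  1 × O: no H
  1 × O (charge -1): no H
  Total hydrogens = 5.
Molecular formula: C6H5NO2

C6H5NO2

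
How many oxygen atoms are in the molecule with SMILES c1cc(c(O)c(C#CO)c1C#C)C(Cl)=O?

The symbol for oxygen appears 3 times in the SMILES.

3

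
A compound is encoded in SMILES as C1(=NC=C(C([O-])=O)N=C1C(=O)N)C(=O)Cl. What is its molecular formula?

C7H3ClN3O4-

Heavy atoms from the SMILES: 7 C, 1 Cl, 3 N, 4 O.
Implicit hydrogens by atom environment:
  3 × C (aromatic): no H
  3 × C: no H
  3 × O: no H
  2 × N (aromatic): no H
  1 × C (aromatic): 1 H
  1 × Cl: no H
  1 × N: 2 H
  1 × O (charge -1): no H
  Total hydrogens = 3.
Net charge -1.
Molecular formula: C7H3ClN3O4-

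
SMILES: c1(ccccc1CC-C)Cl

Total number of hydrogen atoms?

Hydrogens are implicit in SMILES; fill each atom to its normal valence:
  4 × C (aromatic): 1 H each → 4
  2 × C: 2 H each → 4
  2 × C (aromatic): no H
  1 × C: 3 H
  1 × Cl: no H
  Total hydrogens = 11.

11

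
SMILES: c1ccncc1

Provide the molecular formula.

Heavy atoms from the SMILES: 5 C, 1 N.
Implicit hydrogens by atom environment:
  5 × C (aromatic): 1 H each → 5
  1 × N (aromatic): no H
  Total hydrogens = 5.
Molecular formula: C5H5N

C5H5N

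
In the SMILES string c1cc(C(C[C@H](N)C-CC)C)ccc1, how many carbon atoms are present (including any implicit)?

The symbol for carbon appears 13 times in the SMILES. Lowercase c denotes aromatic carbon and counts toward C.

13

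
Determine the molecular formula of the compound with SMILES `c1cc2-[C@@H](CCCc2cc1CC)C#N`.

C13H15N

Heavy atoms from the SMILES: 13 C, 1 N.
Implicit hydrogens by atom environment:
  4 × C: 2 H each → 8
  3 × C (aromatic): 1 H each → 3
  3 × C (aromatic): no H
  1 × C: 3 H
  1 × C: 1 H
  1 × C: no H
  1 × N: no H
  Total hydrogens = 15.
Molecular formula: C13H15N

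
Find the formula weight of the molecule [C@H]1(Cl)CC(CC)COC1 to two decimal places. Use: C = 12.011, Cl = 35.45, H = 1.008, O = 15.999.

Molecular formula: C7H13ClO.
M = 7×12.011 + 1×35.45 + 13×1.008 + 1×15.999 = 148.63 g/mol.

148.63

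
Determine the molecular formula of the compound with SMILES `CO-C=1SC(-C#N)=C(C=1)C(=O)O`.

Heavy atoms from the SMILES: 7 C, 1 N, 3 O, 1 S.
Implicit hydrogens by atom environment:
  3 × C (aromatic): no H
  2 × C: no H
  2 × O: no H
  1 × C: 3 H
  1 × C (aromatic): 1 H
  1 × N: no H
  1 × O: 1 H
  1 × S (aromatic): no H
  Total hydrogens = 5.
Molecular formula: C7H5NO3S

C7H5NO3S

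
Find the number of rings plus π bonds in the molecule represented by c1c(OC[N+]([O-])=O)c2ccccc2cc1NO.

8

Molecular formula from the SMILES: C11H10N2O4.
DoU = (2C + 2 + N − H − X)/2 = (2·11 + 2 + 2 − 10 − 0)/2 = 16/2 = 8.
(Structurally: 2 ring(s) + 6 π bond(s) = 8.)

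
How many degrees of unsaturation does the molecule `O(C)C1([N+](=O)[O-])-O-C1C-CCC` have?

2

Molecular formula from the SMILES: C7H13NO4.
DoU = (2C + 2 + N − H − X)/2 = (2·7 + 2 + 1 − 13 − 0)/2 = 4/2 = 2.
(Structurally: 1 ring(s) + 1 π bond(s) = 2.)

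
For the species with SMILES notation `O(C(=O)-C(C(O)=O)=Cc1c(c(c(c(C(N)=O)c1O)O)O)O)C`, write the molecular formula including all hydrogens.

C12H11NO9

Heavy atoms from the SMILES: 12 C, 1 N, 9 O.
Implicit hydrogens by atom environment:
  6 × C (aromatic): no H
  5 × O: 1 H each → 5
  4 × C: no H
  4 × O: no H
  1 × C: 3 H
  1 × C: 1 H
  1 × N: 2 H
  Total hydrogens = 11.
Molecular formula: C12H11NO9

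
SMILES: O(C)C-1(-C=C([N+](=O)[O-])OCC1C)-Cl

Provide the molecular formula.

Heavy atoms from the SMILES: 7 C, 1 Cl, 1 N, 4 O.
Implicit hydrogens by atom environment:
  3 × O: no H
  2 × C: 3 H each → 6
  2 × C: 1 H each → 2
  2 × C: no H
  1 × C: 2 H
  1 × Cl: no H
  1 × N (charge +1): no H
  1 × O (charge -1): no H
  Total hydrogens = 10.
Molecular formula: C7H10ClNO4

C7H10ClNO4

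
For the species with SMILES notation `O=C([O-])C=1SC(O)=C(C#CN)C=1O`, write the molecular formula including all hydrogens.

C7H4NO4S-

Heavy atoms from the SMILES: 7 C, 1 N, 4 O, 1 S.
Implicit hydrogens by atom environment:
  4 × C (aromatic): no H
  3 × C: no H
  2 × O: 1 H each → 2
  1 × N: 2 H
  1 × O: no H
  1 × O (charge -1): no H
  1 × S (aromatic): no H
  Total hydrogens = 4.
Net charge -1.
Molecular formula: C7H4NO4S-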